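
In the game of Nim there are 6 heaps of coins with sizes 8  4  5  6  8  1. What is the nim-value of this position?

6

Nim-sum: 8 ^ 4 ^ 5 ^ 6 ^ 8 ^ 1 = 6.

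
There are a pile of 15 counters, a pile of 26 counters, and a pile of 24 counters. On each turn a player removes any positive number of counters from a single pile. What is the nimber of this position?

13

Compute the nim-sum pairwise:
15 ^ 26 = 21
21 ^ 24 = 13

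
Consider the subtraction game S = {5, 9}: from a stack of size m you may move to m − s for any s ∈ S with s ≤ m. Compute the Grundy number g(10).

Build the Grundy sequence with g(k) = mex{g(k−s) : s ∈ {5, 9}, s ≤ k}:
k:     0  1  2  3  4  5  6  7  8  9 10
g(k):  0  0  0  0  0  1  1  1  1  1  2
So g(10) = 2.

2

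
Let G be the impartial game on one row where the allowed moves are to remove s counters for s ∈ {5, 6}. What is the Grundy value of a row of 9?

1

Compute g(0), g(1), … for moves {5, 6}:
k:     0  1  2  3  4  5  6  7  8  9
g(k):  0  0  0  0  0  1  1  1  1  1
So g(9) = 1.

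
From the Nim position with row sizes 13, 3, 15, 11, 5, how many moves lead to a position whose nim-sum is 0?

3

Nim-sum: 13 ^ 3 ^ 15 ^ 11 ^ 5 = 15.
The overall nim-sum is X = 15. A row of size p has a winning move iff p XOR X < p (reduce it to p XOR X).
  13: 13 XOR 15 = 2 < 13 — winning move (to 2).
  3: 3 XOR 15 = 12 ≥ 3 — no move.
  15: 15 XOR 15 = 0 < 15 — winning move (to 0).
  11: 11 XOR 15 = 4 < 11 — winning move (to 4).
  5: 5 XOR 15 = 10 ≥ 5 — no move.
That gives 3 winning moves.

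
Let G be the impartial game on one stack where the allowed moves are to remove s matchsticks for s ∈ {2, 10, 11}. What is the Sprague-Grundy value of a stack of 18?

3

Grundy values for subtraction set {2, 10, 11}:
k:     0  1  2  3  4  5  6  7  8  9 10 11 12 13 14 15 16 17 18
g(k):  0  0  1  1  0  0  1  1  0  0  1  1  2  0  3  1  2  0  3
So g(18) = 3.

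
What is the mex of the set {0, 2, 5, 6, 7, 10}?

0 is in the set but 1 is not, so the mex is 1.

1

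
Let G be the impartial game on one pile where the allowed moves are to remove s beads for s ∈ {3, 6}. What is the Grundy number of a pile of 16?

Compute g(0), g(1), … for moves {3, 6}:
k:     0  1  2  3  4  5  6  7  8  9 10 11 12 13 14 15 16
g(k):  0  0  0  1  1  1  2  2  2  0  0  0  1  1  1  2  2
So g(16) = 2.

2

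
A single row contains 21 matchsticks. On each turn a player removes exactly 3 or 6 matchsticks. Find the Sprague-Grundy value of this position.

1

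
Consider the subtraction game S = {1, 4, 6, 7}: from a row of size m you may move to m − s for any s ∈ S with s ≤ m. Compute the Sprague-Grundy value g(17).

2

Compute g(0), g(1), … for moves {1, 4, 6, 7}:
k:     0  1  2  3  4  5  6  7  8  9 10 11 12 13 14 15 16 17
g(k):  0  1  0  1  2  0  1  2  3  2  0  1  2  0  1  0  1  2
So g(17) = 2.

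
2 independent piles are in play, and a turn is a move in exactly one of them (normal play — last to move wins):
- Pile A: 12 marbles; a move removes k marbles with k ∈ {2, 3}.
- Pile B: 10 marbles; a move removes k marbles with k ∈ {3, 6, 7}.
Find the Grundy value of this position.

1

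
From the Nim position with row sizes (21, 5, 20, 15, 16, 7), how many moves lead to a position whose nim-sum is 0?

Write each in binary and XOR column by column:
  10101  (21)
  00101  (5)
  10100  (20)
  01111  (15)
  10000  (16)
  00111  (7)
  -----
  11100  (28)
The overall nim-sum is X = 28. A row of size p has a winning move iff p XOR X < p (reduce it to p XOR X).
  21: 21 XOR 28 = 9 < 21 — winning move (to 9).
  5: 5 XOR 28 = 25 ≥ 5 — no move.
  20: 20 XOR 28 = 8 < 20 — winning move (to 8).
  15: 15 XOR 28 = 19 ≥ 15 — no move.
  16: 16 XOR 28 = 12 < 16 — winning move (to 12).
  7: 7 XOR 28 = 27 ≥ 7 — no move.
That gives 3 winning moves.

3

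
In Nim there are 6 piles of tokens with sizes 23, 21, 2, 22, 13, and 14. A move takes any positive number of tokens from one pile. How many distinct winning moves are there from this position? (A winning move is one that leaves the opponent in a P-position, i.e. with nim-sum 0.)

Compute the nim-sum pairwise:
23 ^ 21 = 2
2 ^ 2 = 0
0 ^ 22 = 22
22 ^ 13 = 27
27 ^ 14 = 21
The overall nim-sum is X = 21. A pile of size p has a winning move iff p XOR X < p (reduce it to p XOR X).
  23: 23 XOR 21 = 2 < 23 — winning move (to 2).
  21: 21 XOR 21 = 0 < 21 — winning move (to 0).
  2: 2 XOR 21 = 23 ≥ 2 — no move.
  22: 22 XOR 21 = 3 < 22 — winning move (to 3).
  13: 13 XOR 21 = 24 ≥ 13 — no move.
  14: 14 XOR 21 = 27 ≥ 14 — no move.
That gives 3 winning moves.

3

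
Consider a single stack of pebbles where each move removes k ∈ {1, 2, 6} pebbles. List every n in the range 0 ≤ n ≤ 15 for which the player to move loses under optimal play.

Grundy values for subtraction set {1, 2, 6}:
k:     0  1  2  3  4  5  6  7  8  9 10 11 12 13 14 15
g(k):  0  1  2  0  1  2  3  0  1  2  0  1  2  3  0  1
The P-positions (g = 0) in 0..15 are 0, 3, 7, 10, 14.

0, 3, 7, 10, 14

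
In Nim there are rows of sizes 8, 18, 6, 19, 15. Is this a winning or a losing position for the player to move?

Losing position

Write each in binary and XOR column by column:
  01000  (8)
  10010  (18)
  00110  (6)
  10011  (19)
  01111  (15)
  -----
  00000  (0)
The nim-sum is 0, so this is a P-position: the player to move is in a losing position under optimal play.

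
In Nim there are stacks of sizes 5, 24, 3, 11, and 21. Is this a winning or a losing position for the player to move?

Compute the nim-sum pairwise:
5 XOR 24 = 29
29 XOR 3 = 30
30 XOR 11 = 21
21 XOR 21 = 0
The nim-sum is 0, so this is a P-position: the player to move is in a losing position under optimal play.

Losing position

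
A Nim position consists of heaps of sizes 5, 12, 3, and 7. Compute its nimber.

Bitwise XOR of the heap sizes:
  0101  (5)
  1100  (12)
  0011  (3)
  0111  (7)
  ----
  1101  (13)

13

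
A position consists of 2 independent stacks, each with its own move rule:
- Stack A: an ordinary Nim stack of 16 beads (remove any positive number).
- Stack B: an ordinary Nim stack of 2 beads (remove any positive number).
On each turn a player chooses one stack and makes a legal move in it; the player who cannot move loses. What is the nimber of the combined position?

18

Stack A is a plain Nim stack of size 16, so its Grundy value is 16.
Stack B is a plain Nim stack of size 2, so its Grundy value is 2.
The value of a disjunctive sum is the nim-sum of the parts.
Combined value = 16 XOR 2 = 18.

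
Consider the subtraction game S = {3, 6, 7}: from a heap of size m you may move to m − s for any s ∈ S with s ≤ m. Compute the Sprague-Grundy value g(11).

0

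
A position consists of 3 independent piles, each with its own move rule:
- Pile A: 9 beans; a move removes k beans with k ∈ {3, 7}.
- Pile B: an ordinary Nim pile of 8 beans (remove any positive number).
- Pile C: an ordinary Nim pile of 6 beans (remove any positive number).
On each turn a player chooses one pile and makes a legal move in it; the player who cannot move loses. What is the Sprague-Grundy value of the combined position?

For pile A, compute g(0), g(1), … with moves {3, 7}:
g(0) = mex{} = 0
g(1) = mex{} = 0
g(2) = mex{} = 0
g(3) = mex{0} = 1
g(4) = mex{0} = 1
g(5) = mex{0} = 1
g(6) = mex{1} = 0
g(7) = mex{0,1} = 2
g(8) = mex{0,1} = 2
g(9) = mex{0} = 1
So g(9) = 1.
Pile B is a plain Nim pile of size 8, so its Grundy value is 8.
Pile C is a plain Nim pile of size 6, so its Grundy value is 6.
By the Sprague-Grundy theorem, the Grundy value of a sum of independent games is the XOR of the component values.
Combined value = 1 XOR 8 XOR 6 = 15.

15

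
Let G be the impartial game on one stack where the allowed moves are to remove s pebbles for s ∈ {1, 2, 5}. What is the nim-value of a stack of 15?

0

Grundy values for subtraction set {1, 2, 5}:
k:     0  1  2  3  4  5  6  7  8  9 10 11 12 13 14 15
g(k):  0  1  2  0  1  2  0  1  2  0  1  2  0  1  2  0
So g(15) = 0.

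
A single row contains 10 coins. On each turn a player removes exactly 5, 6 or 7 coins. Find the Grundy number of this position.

2

Build the Grundy sequence with g(k) = mex{g(k−s) : s ∈ {5, 6, 7}, s ≤ k}:
k:     0  1  2  3  4  5  6  7  8  9 10
g(k):  0  0  0  0  0  1  1  1  1  1  2
So g(10) = 2.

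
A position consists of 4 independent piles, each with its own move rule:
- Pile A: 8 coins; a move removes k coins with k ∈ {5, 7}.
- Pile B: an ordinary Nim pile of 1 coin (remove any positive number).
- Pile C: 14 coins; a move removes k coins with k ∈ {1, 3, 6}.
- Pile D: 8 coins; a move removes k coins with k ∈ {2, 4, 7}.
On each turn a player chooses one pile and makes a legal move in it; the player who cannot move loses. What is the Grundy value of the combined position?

0

Build the Grundy sequence for pile A with g(k) = mex{g(k−s) : s ∈ {5, 7}, s ≤ k}:
g(0) = mex{} = 0
g(1) = mex{} = 0
g(2) = mex{} = 0
g(3) = mex{} = 0
g(4) = mex{} = 0
g(5) = mex{0} = 1
g(6) = mex{0} = 1
g(7) = mex{0} = 1
g(8) = mex{0} = 1
So g(8) = 1.
Pile B is a plain Nim pile of size 1, so its Grundy value is 1.
Grundy values for pile C (subtraction set {1, 3, 6}):
k:     0  1  2  3  4  5  6  7  8  9 10 11 12 13 14
g(k):  0  1  0  1  0  1  2  3  2  0  1  0  1  0  1
So g(14) = 1.
Build the Grundy sequence for pile D with g(k) = mex{g(k−s) : s ∈ {2, 4, 7}, s ≤ k}:
g(0) = mex{} = 0
g(1) = mex{} = 0
g(2) = mex{0} = 1
g(3) = mex{0} = 1
g(4) = mex{0,1} = 2
g(5) = mex{0,1} = 2
g(6) = mex{1,2} = 0
g(7) = mex{0,1,2} = 3
g(8) = mex{0,2} = 1
So g(8) = 1.
The value of a disjunctive sum is the nim-sum of the parts.
Combined value = 1 ⊕ 1 ⊕ 1 ⊕ 1 = 0.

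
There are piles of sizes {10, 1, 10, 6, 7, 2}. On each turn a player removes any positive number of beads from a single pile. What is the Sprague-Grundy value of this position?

2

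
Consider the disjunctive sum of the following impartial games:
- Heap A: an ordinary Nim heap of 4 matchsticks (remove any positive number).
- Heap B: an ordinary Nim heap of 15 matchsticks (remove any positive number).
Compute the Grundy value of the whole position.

Heap A is a plain Nim heap of size 4, so its Grundy value is 4.
Heap B is a plain Nim heap of size 15, so its Grundy value is 15.
By the Sprague-Grundy theorem, the Grundy value of a sum of independent games is the XOR of the component values.
Combined value = 4 ⊕ 15 = 11.

11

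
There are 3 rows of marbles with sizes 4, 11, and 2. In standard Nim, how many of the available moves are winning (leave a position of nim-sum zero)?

1

Compute the nim-sum pairwise:
4 ⊕ 11 = 15
15 ⊕ 2 = 13
The overall nim-sum is X = 13. A row of size p has a winning move iff p XOR X < p (reduce it to p XOR X).
  4: 4 XOR 13 = 9 ≥ 4 — no move.
  11: 11 XOR 13 = 6 < 11 — winning move (to 6).
  2: 2 XOR 13 = 15 ≥ 2 — no move.
That gives 1 winning move.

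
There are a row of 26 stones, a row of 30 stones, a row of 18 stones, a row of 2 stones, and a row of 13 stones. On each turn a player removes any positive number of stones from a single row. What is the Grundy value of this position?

In binary:
  11010  (26)
  11110  (30)
  10010  (18)
  00010  (2)
  01101  (13)
  -----
  11001  (25)

25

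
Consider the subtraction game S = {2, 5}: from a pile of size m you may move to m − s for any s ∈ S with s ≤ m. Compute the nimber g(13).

Compute g(0), g(1), … for moves {2, 5}:
g(0) = mex{} = 0
g(1) = mex{} = 0
g(2) = mex{0} = 1
g(3) = mex{0} = 1
g(4) = mex{1} = 0
g(5) = mex{0,1} = 2
g(6) = mex{0} = 1
g(7) = mex{1,2} = 0
g(8) = mex{1} = 0
g(9) = mex{0} = 1
g(10) = mex{0,2} = 1
g(11) = mex{1} = 0
g(12) = mex{0,1} = 2
g(13) = mex{0} = 1
So g(13) = 1.

1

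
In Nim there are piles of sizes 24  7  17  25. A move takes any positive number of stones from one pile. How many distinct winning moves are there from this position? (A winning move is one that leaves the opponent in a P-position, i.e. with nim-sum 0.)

Compute the nim-sum pairwise:
24 ⊕ 7 = 31
31 ⊕ 17 = 14
14 ⊕ 25 = 23
The overall nim-sum is X = 23. A pile of size p has a winning move iff p XOR X < p (reduce it to p XOR X).
  24: 24 XOR 23 = 15 < 24 — winning move (to 15).
  7: 7 XOR 23 = 16 ≥ 7 — no move.
  17: 17 XOR 23 = 6 < 17 — winning move (to 6).
  25: 25 XOR 23 = 14 < 25 — winning move (to 14).
That gives 3 winning moves.

3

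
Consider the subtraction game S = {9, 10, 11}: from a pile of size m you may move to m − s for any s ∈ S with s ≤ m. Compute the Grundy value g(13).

Build the Grundy sequence with g(k) = mex{g(k−s) : s ∈ {9, 10, 11}, s ≤ k}:
k:     0  1  2  3  4  5  6  7  8  9 10 11 12 13
g(k):  0  0  0  0  0  0  0  0  0  1  1  1  1  1
So g(13) = 1.

1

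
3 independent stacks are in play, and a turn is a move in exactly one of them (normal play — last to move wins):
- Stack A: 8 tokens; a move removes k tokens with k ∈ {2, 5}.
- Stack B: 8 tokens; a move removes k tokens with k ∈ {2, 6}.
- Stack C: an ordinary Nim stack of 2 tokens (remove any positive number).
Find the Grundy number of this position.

Grundy values for stack A (subtraction set {2, 5}):
g(0) = mex{} = 0
g(1) = mex{} = 0
g(2) = mex{0} = 1
g(3) = mex{0} = 1
g(4) = mex{1} = 0
g(5) = mex{0,1} = 2
g(6) = mex{0} = 1
g(7) = mex{1,2} = 0
g(8) = mex{1} = 0
So g(8) = 0.
Build the Grundy sequence for stack B with g(k) = mex{g(k−s) : s ∈ {2, 6}, s ≤ k}:
k:     0  1  2  3  4  5  6  7  8
g(k):  0  0  1  1  0  0  1  1  0
So g(8) = 0.
Stack C is a plain Nim stack of size 2, so its Grundy value is 2.
The value of a disjunctive sum is the nim-sum of the parts.
Combined value = 0 XOR 0 XOR 2 = 2.

2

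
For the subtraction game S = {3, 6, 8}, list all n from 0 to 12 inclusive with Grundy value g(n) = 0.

0, 1, 2, 11, 12

Compute g(0), g(1), … for moves {3, 6, 8}:
k:     0  1  2  3  4  5  6  7  8  9 10 11 12
g(k):  0  0  0  1  1  1  2  2  2  3  3  0  0
The P-positions (g = 0) in 0..12 are 0, 1, 2, 11, 12.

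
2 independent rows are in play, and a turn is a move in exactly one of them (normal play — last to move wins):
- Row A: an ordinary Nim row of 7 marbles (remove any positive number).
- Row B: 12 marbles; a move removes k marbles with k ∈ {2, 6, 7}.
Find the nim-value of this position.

5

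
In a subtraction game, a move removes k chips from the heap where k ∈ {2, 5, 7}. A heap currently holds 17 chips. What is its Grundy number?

Compute g(0), g(1), … for moves {2, 5, 7}:
k:     0  1  2  3  4  5  6  7  8  9 10 11 12 13 14 15 16 17
g(k):  0  0  1  1  0  2  1  3  2  2  0  3  1  0  0  1  1  2
So g(17) = 2.

2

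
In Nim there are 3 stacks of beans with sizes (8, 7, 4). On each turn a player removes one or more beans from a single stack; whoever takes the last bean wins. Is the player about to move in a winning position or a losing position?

Winning position

Nim-sum: 8 ⊕ 7 ⊕ 4 = 11.
The nim-sum is 11 ≠ 0, so this is an N-position: the player to move can win.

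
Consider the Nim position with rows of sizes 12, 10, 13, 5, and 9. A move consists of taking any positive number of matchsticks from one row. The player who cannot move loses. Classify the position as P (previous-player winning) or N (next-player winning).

N-position

Nim-sum: 12 ⊕ 10 ⊕ 13 ⊕ 5 ⊕ 9 = 7.
The nim-sum is 7 ≠ 0, so this is an N-position: the player to move can win.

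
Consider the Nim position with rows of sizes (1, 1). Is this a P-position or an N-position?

Write each in binary and XOR column by column:
  1  (1)
  1  (1)
  -
  0  (0)
The nim-sum is 0, so this is a P-position: the player to move is in a losing position under optimal play.

P-position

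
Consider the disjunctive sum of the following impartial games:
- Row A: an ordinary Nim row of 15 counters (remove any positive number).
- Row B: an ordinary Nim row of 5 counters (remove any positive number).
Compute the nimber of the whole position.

10

Row A is a plain Nim row of size 15, so its Grundy value is 15.
Row B is a plain Nim row of size 5, so its Grundy value is 5.
The value of a disjunctive sum is the nim-sum of the parts.
Combined value = 15 ⊕ 5 = 10.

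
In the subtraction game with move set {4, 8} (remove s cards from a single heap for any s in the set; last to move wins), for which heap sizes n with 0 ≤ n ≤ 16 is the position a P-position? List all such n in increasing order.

0, 1, 2, 3, 12, 13, 14, 15

Build the Grundy sequence with g(k) = mex{g(k−s) : s ∈ {4, 8}, s ≤ k}:
k:     0  1  2  3  4  5  6  7  8  9 10 11 12 13 14 15 16
g(k):  0  0  0  0  1  1  1  1  2  2  2  2  0  0  0  0  1
The P-positions (g = 0) in 0..16 are 0, 1, 2, 3, 12, 13, 14, 15.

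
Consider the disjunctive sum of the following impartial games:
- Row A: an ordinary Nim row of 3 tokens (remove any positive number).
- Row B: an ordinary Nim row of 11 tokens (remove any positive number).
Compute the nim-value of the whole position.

Row A is a plain Nim row of size 3, so its Grundy value is 3.
Row B is a plain Nim row of size 11, so its Grundy value is 11.
By the Sprague-Grundy theorem, the Grundy value of a sum of independent games is the XOR of the component values.
Combined value = 3 XOR 11 = 8.

8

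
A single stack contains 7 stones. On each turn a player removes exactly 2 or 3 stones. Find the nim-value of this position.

1

Compute g(0), g(1), … for moves {2, 3}:
k:     0  1  2  3  4  5  6  7
g(k):  0  0  1  1  2  0  0  1
So g(7) = 1.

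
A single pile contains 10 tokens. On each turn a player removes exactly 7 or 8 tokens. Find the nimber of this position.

1

Build the Grundy sequence with g(k) = mex{g(k−s) : s ∈ {7, 8}, s ≤ k}:
g(0) = mex{} = 0
g(1) = mex{} = 0
g(2) = mex{} = 0
g(3) = mex{} = 0
g(4) = mex{} = 0
g(5) = mex{} = 0
g(6) = mex{} = 0
g(7) = mex{0} = 1
g(8) = mex{0} = 1
g(9) = mex{0} = 1
g(10) = mex{0} = 1
So g(10) = 1.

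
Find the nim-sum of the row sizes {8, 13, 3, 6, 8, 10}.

2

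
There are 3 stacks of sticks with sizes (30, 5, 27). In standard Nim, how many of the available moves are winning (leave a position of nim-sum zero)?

0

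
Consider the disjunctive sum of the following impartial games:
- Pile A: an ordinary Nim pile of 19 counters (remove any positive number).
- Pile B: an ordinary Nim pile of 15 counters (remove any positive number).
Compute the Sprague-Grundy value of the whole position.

28

Pile A is a plain Nim pile of size 19, so its Grundy value is 19.
Pile B is a plain Nim pile of size 15, so its Grundy value is 15.
The value of a disjunctive sum is the nim-sum of the parts.
Combined value = 19 XOR 15 = 28.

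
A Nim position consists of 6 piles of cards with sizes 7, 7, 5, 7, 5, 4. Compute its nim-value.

Write each in binary and XOR column by column:
  111  (7)
  111  (7)
  101  (5)
  111  (7)
  101  (5)
  100  (4)
  ---
  011  (3)

3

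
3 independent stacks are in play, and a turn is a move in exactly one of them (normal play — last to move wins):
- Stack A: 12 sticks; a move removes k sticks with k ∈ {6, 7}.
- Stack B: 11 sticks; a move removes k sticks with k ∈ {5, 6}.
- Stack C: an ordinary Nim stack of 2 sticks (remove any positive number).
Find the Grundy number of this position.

0

Build the Grundy sequence for stack A with g(k) = mex{g(k−s) : s ∈ {6, 7}, s ≤ k}:
g(0) = mex{} = 0
g(1) = mex{} = 0
g(2) = mex{} = 0
g(3) = mex{} = 0
g(4) = mex{} = 0
g(5) = mex{} = 0
g(6) = mex{0} = 1
g(7) = mex{0} = 1
g(8) = mex{0} = 1
g(9) = mex{0} = 1
g(10) = mex{0} = 1
g(11) = mex{0} = 1
g(12) = mex{0,1} = 2
So g(12) = 2.
Build the Grundy sequence for stack B with g(k) = mex{g(k−s) : s ∈ {5, 6}, s ≤ k}:
k:     0  1  2  3  4  5  6  7  8  9 10 11
g(k):  0  0  0  0  0  1  1  1  1  1  2  0
So g(11) = 0.
Stack C is a plain Nim stack of size 2, so its Grundy value is 2.
The value of a disjunctive sum is the nim-sum of the parts.
Combined value = 2 XOR 0 XOR 2 = 0.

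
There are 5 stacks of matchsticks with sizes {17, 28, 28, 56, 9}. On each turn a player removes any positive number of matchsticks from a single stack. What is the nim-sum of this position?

Nim-sum: 17 ^ 28 ^ 28 ^ 56 ^ 9 = 32.

32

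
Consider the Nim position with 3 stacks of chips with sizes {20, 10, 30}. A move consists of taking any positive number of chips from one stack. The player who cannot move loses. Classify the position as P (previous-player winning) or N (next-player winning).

Nim-sum: 20 XOR 10 XOR 30 = 0.
The nim-sum is 0, so this is a P-position: the player to move is in a losing position under optimal play.

P-position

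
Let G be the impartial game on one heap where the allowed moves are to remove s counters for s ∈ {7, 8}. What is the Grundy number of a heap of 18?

Build the Grundy sequence with g(k) = mex{g(k−s) : s ∈ {7, 8}, s ≤ k}:
k:     0  1  2  3  4  5  6  7  8  9 10 11 12 13 14 15 16 17 18
g(k):  0  0  0  0  0  0  0  1  1  1  1  1  1  1  2  0  0  0  0
So g(18) = 0.

0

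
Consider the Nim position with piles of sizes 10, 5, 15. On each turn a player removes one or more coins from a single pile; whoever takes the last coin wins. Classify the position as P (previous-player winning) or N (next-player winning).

P-position

Compute the nim-sum pairwise:
10 ^ 5 = 15
15 ^ 15 = 0
The nim-sum is 0, so this is a P-position: the player to move is in a losing position under optimal play.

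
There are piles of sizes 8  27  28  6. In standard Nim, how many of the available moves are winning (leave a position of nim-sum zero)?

In binary:
  01000  (8)
  11011  (27)
  11100  (28)
  00110  (6)
  -----
  01001  (9)
The overall nim-sum is X = 9. A pile of size p has a winning move iff p XOR X < p (reduce it to p XOR X).
  8: 8 XOR 9 = 1 < 8 — winning move (to 1).
  27: 27 XOR 9 = 18 < 27 — winning move (to 18).
  28: 28 XOR 9 = 21 < 28 — winning move (to 21).
  6: 6 XOR 9 = 15 ≥ 6 — no move.
That gives 3 winning moves.

3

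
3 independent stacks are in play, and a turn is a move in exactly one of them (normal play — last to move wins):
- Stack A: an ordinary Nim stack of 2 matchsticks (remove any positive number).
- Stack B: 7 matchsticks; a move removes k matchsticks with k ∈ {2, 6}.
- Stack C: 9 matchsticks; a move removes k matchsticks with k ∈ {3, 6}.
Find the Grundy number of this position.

3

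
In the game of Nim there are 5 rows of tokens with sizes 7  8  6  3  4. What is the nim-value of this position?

Nim-sum: 7 XOR 8 XOR 6 XOR 3 XOR 4 = 14.

14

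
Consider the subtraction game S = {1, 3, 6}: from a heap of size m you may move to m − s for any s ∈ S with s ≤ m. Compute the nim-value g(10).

1

Compute g(0), g(1), … for moves {1, 3, 6}:
k:     0  1  2  3  4  5  6  7  8  9 10
g(k):  0  1  0  1  0  1  2  3  2  0  1
So g(10) = 1.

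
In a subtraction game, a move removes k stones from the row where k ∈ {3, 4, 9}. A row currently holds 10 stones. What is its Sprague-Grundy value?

Grundy values for subtraction set {3, 4, 9}:
k:     0  1  2  3  4  5  6  7  8  9 10
g(k):  0  0  0  1  1  1  2  0  0  3  1
So g(10) = 1.

1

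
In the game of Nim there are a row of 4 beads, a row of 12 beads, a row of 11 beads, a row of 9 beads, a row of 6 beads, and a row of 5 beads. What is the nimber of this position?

Nim-sum: 4 ⊕ 12 ⊕ 11 ⊕ 9 ⊕ 6 ⊕ 5 = 9.

9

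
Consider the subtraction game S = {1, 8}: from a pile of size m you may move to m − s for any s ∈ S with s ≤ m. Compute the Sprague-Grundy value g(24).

0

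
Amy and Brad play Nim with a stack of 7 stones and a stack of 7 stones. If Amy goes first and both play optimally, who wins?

Nim-sum: 7 ^ 7 = 0.
The nim-sum is 0, so this is a P-position: the player to move is in a losing position under optimal play; Amy is about to move from it and so loses — Brad wins.

Brad wins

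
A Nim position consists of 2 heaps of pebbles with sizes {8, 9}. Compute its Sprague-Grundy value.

1

Compute the nim-sum pairwise:
8 ⊕ 9 = 1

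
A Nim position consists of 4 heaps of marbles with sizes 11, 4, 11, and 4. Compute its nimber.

0

Write each in binary and XOR column by column:
  1011  (11)
  0100  (4)
  1011  (11)
  0100  (4)
  ----
  0000  (0)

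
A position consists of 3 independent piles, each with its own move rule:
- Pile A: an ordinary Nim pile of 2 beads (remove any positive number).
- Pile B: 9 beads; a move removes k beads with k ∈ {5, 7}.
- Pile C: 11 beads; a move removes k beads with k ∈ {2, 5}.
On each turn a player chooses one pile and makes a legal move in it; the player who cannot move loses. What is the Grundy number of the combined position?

3

Pile A is a plain Nim pile of size 2, so its Grundy value is 2.
Build the Grundy sequence for pile B with g(k) = mex{g(k−s) : s ∈ {5, 7}, s ≤ k}:
g(0) = mex{} = 0
g(1) = mex{} = 0
g(2) = mex{} = 0
g(3) = mex{} = 0
g(4) = mex{} = 0
g(5) = mex{0} = 1
g(6) = mex{0} = 1
g(7) = mex{0} = 1
g(8) = mex{0} = 1
g(9) = mex{0} = 1
So g(9) = 1.
Build the Grundy sequence for pile C with g(k) = mex{g(k−s) : s ∈ {2, 5}, s ≤ k}:
g(0) = mex{} = 0
g(1) = mex{} = 0
g(2) = mex{0} = 1
g(3) = mex{0} = 1
g(4) = mex{1} = 0
g(5) = mex{0,1} = 2
g(6) = mex{0} = 1
g(7) = mex{1,2} = 0
g(8) = mex{1} = 0
g(9) = mex{0} = 1
g(10) = mex{0,2} = 1
g(11) = mex{1} = 0
So g(11) = 0.
The value of a disjunctive sum is the nim-sum of the parts.
Combined value = 2 XOR 1 XOR 0 = 3.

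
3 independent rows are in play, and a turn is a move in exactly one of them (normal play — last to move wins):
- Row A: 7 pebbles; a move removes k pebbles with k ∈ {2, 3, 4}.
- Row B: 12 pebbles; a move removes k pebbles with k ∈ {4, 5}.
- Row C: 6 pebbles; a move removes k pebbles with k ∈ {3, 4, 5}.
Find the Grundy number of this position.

For row A, compute g(0), g(1), … with moves {2, 3, 4}:
g(0) = mex{} = 0
g(1) = mex{} = 0
g(2) = mex{0} = 1
g(3) = mex{0} = 1
g(4) = mex{0,1} = 2
g(5) = mex{0,1} = 2
g(6) = mex{1,2} = 0
g(7) = mex{1,2} = 0
So g(7) = 0.
Grundy values for row B (subtraction set {4, 5}):
g(0) = mex{} = 0
g(1) = mex{} = 0
g(2) = mex{} = 0
g(3) = mex{} = 0
g(4) = mex{0} = 1
g(5) = mex{0} = 1
g(6) = mex{0} = 1
g(7) = mex{0} = 1
g(8) = mex{0,1} = 2
g(9) = mex{1} = 0
g(10) = mex{1} = 0
g(11) = mex{1} = 0
g(12) = mex{1,2} = 0
So g(12) = 0.
Grundy values for row C (subtraction set {3, 4, 5}):
g(0) = mex{} = 0
g(1) = mex{} = 0
g(2) = mex{} = 0
g(3) = mex{0} = 1
g(4) = mex{0} = 1
g(5) = mex{0} = 1
g(6) = mex{0,1} = 2
So g(6) = 2.
By the Sprague-Grundy theorem, the Grundy value of a sum of independent games is the XOR of the component values.
Combined value = 0 XOR 0 XOR 2 = 2.

2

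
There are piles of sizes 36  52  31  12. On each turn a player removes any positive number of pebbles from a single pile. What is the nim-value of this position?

3

Bitwise XOR of the heap sizes:
  100100  (36)
  110100  (52)
  011111  (31)
  001100  (12)
  ------
  000011  (3)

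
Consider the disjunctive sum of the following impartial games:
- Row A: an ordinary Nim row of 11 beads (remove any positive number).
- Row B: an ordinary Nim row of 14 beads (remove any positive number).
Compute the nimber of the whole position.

5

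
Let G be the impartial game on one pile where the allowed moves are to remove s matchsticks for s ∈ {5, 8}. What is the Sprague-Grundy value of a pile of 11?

2

Grundy values for subtraction set {5, 8}:
k:     0  1  2  3  4  5  6  7  8  9 10 11
g(k):  0  0  0  0  0  1  1  1  1  1  2  2
So g(11) = 2.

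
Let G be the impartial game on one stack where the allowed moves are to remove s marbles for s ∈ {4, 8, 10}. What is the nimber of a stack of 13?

Grundy values for subtraction set {4, 8, 10}:
g(0) = mex{} = 0
g(1) = mex{} = 0
g(2) = mex{} = 0
g(3) = mex{} = 0
g(4) = mex{0} = 1
g(5) = mex{0} = 1
g(6) = mex{0} = 1
g(7) = mex{0} = 1
g(8) = mex{0,1} = 2
g(9) = mex{0,1} = 2
g(10) = mex{0,1} = 2
g(11) = mex{0,1} = 2
g(12) = mex{0,1,2} = 3
g(13) = mex{0,1,2} = 3
So g(13) = 3.

3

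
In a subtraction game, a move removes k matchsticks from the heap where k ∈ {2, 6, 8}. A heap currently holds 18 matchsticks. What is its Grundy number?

Compute g(0), g(1), … for moves {2, 6, 8}:
k:     0  1  2  3  4  5  6  7  8  9 10 11 12 13 14 15 16 17 18
g(k):  0  0  1  1  0  0  1  1  2  2  3  3  2  2  0  0  1  1  0
So g(18) = 0.

0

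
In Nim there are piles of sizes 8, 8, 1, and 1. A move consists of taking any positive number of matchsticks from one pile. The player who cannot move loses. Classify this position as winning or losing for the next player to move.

Compute the nim-sum pairwise:
8 XOR 8 = 0
0 XOR 1 = 1
1 XOR 1 = 0
The nim-sum is 0, so this is a P-position: the player to move is in a losing position under optimal play.

Losing position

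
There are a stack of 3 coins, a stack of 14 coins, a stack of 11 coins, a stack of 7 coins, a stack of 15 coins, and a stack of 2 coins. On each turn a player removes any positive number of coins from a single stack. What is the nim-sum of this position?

12

Compute the nim-sum pairwise:
3 ^ 14 = 13
13 ^ 11 = 6
6 ^ 7 = 1
1 ^ 15 = 14
14 ^ 2 = 12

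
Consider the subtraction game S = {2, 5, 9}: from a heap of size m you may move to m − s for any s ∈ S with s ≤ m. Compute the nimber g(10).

1

Grundy values for subtraction set {2, 5, 9}:
g(0) = mex{} = 0
g(1) = mex{} = 0
g(2) = mex{0} = 1
g(3) = mex{0} = 1
g(4) = mex{1} = 0
g(5) = mex{0,1} = 2
g(6) = mex{0} = 1
g(7) = mex{1,2} = 0
g(8) = mex{1} = 0
g(9) = mex{0} = 1
g(10) = mex{0,2} = 1
So g(10) = 1.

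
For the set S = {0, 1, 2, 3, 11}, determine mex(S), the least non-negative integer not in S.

4

The values 0, 1, 2, 3 are all present; 4 is the first non-negative integer missing from the set.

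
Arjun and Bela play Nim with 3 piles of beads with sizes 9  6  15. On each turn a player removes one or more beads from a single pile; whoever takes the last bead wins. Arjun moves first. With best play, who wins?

Bela wins

Compute the nim-sum pairwise:
9 ^ 6 = 15
15 ^ 15 = 0
The nim-sum is 0, so this is a P-position: the player to move is in a losing position under optimal play; Arjun is about to move from it and so loses — Bela wins.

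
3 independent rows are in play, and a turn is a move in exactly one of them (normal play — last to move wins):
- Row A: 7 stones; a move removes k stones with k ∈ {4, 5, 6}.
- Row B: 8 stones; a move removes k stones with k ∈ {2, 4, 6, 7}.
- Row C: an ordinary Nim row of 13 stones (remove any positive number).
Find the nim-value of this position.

For row A, compute g(0), g(1), … with moves {4, 5, 6}:
k:     0  1  2  3  4  5  6  7
g(k):  0  0  0  0  1  1  1  1
So g(7) = 1.
Grundy values for row B (subtraction set {2, 4, 6, 7}):
k:     0  1  2  3  4  5  6  7  8
g(k):  0  0  1  1  2  2  3  3  4
So g(8) = 4.
Row C is a plain Nim row of size 13, so its Grundy value is 13.
By the Sprague-Grundy theorem, the Grundy value of a sum of independent games is the XOR of the component values.
Combined value = 1 XOR 4 XOR 13 = 8.

8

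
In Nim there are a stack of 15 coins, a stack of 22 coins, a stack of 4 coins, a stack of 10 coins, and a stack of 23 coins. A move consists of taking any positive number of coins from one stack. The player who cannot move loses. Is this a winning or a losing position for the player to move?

Compute the nim-sum pairwise:
15 XOR 22 = 25
25 XOR 4 = 29
29 XOR 10 = 23
23 XOR 23 = 0
The nim-sum is 0, so this is a P-position: the player to move is in a losing position under optimal play.

Losing position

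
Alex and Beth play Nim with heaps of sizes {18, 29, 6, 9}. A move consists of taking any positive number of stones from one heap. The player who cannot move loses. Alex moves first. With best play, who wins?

Beth wins

Nim-sum: 18 ^ 29 ^ 6 ^ 9 = 0.
The nim-sum is 0, so this is a P-position: the player to move is in a losing position under optimal play; Alex is about to move from it and so loses — Beth wins.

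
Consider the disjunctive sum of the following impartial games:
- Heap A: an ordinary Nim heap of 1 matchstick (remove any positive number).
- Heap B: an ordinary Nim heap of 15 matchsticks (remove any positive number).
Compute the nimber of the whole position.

14

Heap A is a plain Nim heap of size 1, so its Grundy value is 1.
Heap B is a plain Nim heap of size 15, so its Grundy value is 15.
The value of a disjunctive sum is the nim-sum of the parts.
Combined value = 1 ⊕ 15 = 14.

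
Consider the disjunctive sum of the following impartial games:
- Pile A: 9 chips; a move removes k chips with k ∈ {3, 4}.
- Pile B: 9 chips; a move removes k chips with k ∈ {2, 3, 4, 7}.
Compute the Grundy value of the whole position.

4

Grundy values for pile A (subtraction set {3, 4}):
k:     0  1  2  3  4  5  6  7  8  9
g(k):  0  0  0  1  1  1  2  0  0  0
So g(9) = 0.
For pile B, compute g(0), g(1), … with moves {2, 3, 4, 7}:
k:     0  1  2  3  4  5  6  7  8  9
g(k):  0  0  1  1  2  2  0  3  1  4
So g(9) = 4.
The value of a disjunctive sum is the nim-sum of the parts.
Combined value = 0 XOR 4 = 4.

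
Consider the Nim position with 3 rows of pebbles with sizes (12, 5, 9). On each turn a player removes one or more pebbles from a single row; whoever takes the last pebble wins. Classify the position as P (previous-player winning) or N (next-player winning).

Compute the nim-sum pairwise:
12 ⊕ 5 = 9
9 ⊕ 9 = 0
The nim-sum is 0, so this is a P-position: the player to move is in a losing position under optimal play.

P-position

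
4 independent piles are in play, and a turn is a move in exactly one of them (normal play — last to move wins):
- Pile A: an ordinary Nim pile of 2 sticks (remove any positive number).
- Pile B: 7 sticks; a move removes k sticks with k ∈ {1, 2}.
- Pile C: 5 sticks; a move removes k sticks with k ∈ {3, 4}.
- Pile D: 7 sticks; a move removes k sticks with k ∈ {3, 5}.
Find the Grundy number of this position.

Pile A is a plain Nim pile of size 2, so its Grundy value is 2.
Grundy values for pile B (subtraction set {1, 2}):
k:     0  1  2  3  4  5  6  7
g(k):  0  1  2  0  1  2  0  1
So g(7) = 1.
Grundy values for pile C (subtraction set {3, 4}):
g(0) = mex{} = 0
g(1) = mex{} = 0
g(2) = mex{} = 0
g(3) = mex{0} = 1
g(4) = mex{0} = 1
g(5) = mex{0} = 1
So g(5) = 1.
For pile D, compute g(0), g(1), … with moves {3, 5}:
g(0) = mex{} = 0
g(1) = mex{} = 0
g(2) = mex{} = 0
g(3) = mex{0} = 1
g(4) = mex{0} = 1
g(5) = mex{0} = 1
g(6) = mex{0,1} = 2
g(7) = mex{0,1} = 2
So g(7) = 2.
By the Sprague-Grundy theorem, the Grundy value of a sum of independent games is the XOR of the component values.
Combined value = 2 ⊕ 1 ⊕ 1 ⊕ 2 = 0.

0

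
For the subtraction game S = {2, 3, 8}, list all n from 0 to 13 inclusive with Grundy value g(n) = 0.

0, 1, 5, 6, 10, 11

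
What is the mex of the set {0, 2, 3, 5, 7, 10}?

1

0 is in the set but 1 is not, so the mex is 1.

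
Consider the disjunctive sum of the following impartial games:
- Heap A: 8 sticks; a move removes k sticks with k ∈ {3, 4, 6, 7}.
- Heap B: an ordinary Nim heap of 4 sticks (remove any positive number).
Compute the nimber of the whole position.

For heap A, compute g(0), g(1), … with moves {3, 4, 6, 7}:
g(0) = mex{} = 0
g(1) = mex{} = 0
g(2) = mex{} = 0
g(3) = mex{0} = 1
g(4) = mex{0} = 1
g(5) = mex{0} = 1
g(6) = mex{0,1} = 2
g(7) = mex{0,1} = 2
g(8) = mex{0,1} = 2
So g(8) = 2.
Heap B is a plain Nim heap of size 4, so its Grundy value is 4.
The value of a disjunctive sum is the nim-sum of the parts.
Combined value = 2 ⊕ 4 = 6.

6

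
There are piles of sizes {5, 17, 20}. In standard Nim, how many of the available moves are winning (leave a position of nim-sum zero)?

Nim-sum: 5 XOR 17 XOR 20 = 0.
The nim-sum is already 0, so every move leaves a nonzero nim-sum — there are no winning moves.

0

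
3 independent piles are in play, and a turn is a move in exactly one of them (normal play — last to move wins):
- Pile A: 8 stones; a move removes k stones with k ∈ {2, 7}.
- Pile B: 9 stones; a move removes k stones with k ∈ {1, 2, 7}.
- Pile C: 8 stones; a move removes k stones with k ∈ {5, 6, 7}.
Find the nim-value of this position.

3

Build the Grundy sequence for pile A with g(k) = mex{g(k−s) : s ∈ {2, 7}, s ≤ k}:
k:     0  1  2  3  4  5  6  7  8
g(k):  0  0  1  1  0  0  1  1  2
So g(8) = 2.
Build the Grundy sequence for pile B with g(k) = mex{g(k−s) : s ∈ {1, 2, 7}, s ≤ k}:
k:     0  1  2  3  4  5  6  7  8  9
g(k):  0  1  2  0  1  2  0  1  2  0
So g(9) = 0.
Build the Grundy sequence for pile C with g(k) = mex{g(k−s) : s ∈ {5, 6, 7}, s ≤ k}:
g(0) = mex{} = 0
g(1) = mex{} = 0
g(2) = mex{} = 0
g(3) = mex{} = 0
g(4) = mex{} = 0
g(5) = mex{0} = 1
g(6) = mex{0} = 1
g(7) = mex{0} = 1
g(8) = mex{0} = 1
So g(8) = 1.
By the Sprague-Grundy theorem, the Grundy value of a sum of independent games is the XOR of the component values.
Combined value = 2 XOR 0 XOR 1 = 3.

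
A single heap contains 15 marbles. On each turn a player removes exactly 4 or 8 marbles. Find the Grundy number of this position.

Grundy values for subtraction set {4, 8}:
k:     0  1  2  3  4  5  6  7  8  9 10 11 12 13 14 15
g(k):  0  0  0  0  1  1  1  1  2  2  2  2  0  0  0  0
So g(15) = 0.

0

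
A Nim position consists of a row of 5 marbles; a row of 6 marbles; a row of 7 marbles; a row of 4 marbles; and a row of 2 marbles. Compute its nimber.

2

In binary:
  101  (5)
  110  (6)
  111  (7)
  100  (4)
  010  (2)
  ---
  010  (2)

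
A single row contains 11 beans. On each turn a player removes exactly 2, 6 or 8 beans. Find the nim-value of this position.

Build the Grundy sequence with g(k) = mex{g(k−s) : s ∈ {2, 6, 8}, s ≤ k}:
g(0) = mex{} = 0
g(1) = mex{} = 0
g(2) = mex{0} = 1
g(3) = mex{0} = 1
g(4) = mex{1} = 0
g(5) = mex{1} = 0
g(6) = mex{0} = 1
g(7) = mex{0} = 1
g(8) = mex{0,1} = 2
g(9) = mex{0,1} = 2
g(10) = mex{0,1,2} = 3
g(11) = mex{0,1,2} = 3
So g(11) = 3.

3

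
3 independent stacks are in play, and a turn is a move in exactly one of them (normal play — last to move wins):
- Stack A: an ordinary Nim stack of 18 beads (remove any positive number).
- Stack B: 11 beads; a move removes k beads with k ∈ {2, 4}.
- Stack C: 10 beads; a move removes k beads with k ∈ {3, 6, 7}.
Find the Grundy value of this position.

16

Stack A is a plain Nim stack of size 18, so its Grundy value is 18.
Grundy values for stack B (subtraction set {2, 4}):
k:     0  1  2  3  4  5  6  7  8  9 10 11
g(k):  0  0  1  1  2  2  0  0  1  1  2  2
So g(11) = 2.
Build the Grundy sequence for stack C with g(k) = mex{g(k−s) : s ∈ {3, 6, 7}, s ≤ k}:
k:     0  1  2  3  4  5  6  7  8  9 10
g(k):  0  0  0  1  1  1  2  2  2  3  0
So g(10) = 0.
The value of a disjunctive sum is the nim-sum of the parts.
Combined value = 18 ⊕ 2 ⊕ 0 = 16.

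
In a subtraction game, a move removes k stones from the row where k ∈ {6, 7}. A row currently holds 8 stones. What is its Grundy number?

1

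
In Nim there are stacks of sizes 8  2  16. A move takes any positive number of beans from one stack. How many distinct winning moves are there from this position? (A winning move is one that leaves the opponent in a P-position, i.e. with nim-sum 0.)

Nim-sum: 8 XOR 2 XOR 16 = 26.
The overall nim-sum is X = 26. A stack of size p has a winning move iff p XOR X < p (reduce it to p XOR X).
  8: 8 XOR 26 = 18 ≥ 8 — no move.
  2: 2 XOR 26 = 24 ≥ 2 — no move.
  16: 16 XOR 26 = 10 < 16 — winning move (to 10).
That gives 1 winning move.

1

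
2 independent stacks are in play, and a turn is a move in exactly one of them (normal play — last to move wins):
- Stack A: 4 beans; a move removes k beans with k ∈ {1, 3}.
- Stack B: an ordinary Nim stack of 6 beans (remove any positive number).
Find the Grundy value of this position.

6

For stack A, compute g(0), g(1), … with moves {1, 3}:
k:     0  1  2  3  4
g(k):  0  1  0  1  0
So g(4) = 0.
Stack B is a plain Nim stack of size 6, so its Grundy value is 6.
By the Sprague-Grundy theorem, the Grundy value of a sum of independent games is the XOR of the component values.
Combined value = 0 XOR 6 = 6.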